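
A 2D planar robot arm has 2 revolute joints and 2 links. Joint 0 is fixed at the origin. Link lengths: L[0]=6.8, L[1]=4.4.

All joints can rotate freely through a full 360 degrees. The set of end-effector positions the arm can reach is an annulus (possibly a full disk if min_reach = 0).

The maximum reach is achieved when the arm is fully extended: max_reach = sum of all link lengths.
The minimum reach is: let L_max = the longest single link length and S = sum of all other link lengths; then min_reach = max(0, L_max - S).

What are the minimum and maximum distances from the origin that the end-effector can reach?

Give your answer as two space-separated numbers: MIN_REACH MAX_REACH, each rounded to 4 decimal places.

Link lengths: [6.8, 4.4]
max_reach = 6.8 + 4.4 = 11.2
L_max = max([6.8, 4.4]) = 6.8
S (sum of others) = 11.2 - 6.8 = 4.4
min_reach = max(0, 6.8 - 4.4) = max(0, 2.4) = 2.4

Answer: 2.4000 11.2000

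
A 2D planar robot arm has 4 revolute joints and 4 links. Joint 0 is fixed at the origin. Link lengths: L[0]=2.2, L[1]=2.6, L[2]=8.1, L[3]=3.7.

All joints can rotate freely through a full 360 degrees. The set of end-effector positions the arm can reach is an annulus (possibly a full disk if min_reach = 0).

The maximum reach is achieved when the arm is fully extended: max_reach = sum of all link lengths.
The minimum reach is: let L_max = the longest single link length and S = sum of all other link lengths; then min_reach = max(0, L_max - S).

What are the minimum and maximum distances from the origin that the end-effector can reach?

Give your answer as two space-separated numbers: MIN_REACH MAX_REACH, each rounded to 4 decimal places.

Link lengths: [2.2, 2.6, 8.1, 3.7]
max_reach = 2.2 + 2.6 + 8.1 + 3.7 = 16.6
L_max = max([2.2, 2.6, 8.1, 3.7]) = 8.1
S (sum of others) = 16.6 - 8.1 = 8.5
min_reach = max(0, 8.1 - 8.5) = max(0, -0.4) = 0

Answer: 0.0000 16.6000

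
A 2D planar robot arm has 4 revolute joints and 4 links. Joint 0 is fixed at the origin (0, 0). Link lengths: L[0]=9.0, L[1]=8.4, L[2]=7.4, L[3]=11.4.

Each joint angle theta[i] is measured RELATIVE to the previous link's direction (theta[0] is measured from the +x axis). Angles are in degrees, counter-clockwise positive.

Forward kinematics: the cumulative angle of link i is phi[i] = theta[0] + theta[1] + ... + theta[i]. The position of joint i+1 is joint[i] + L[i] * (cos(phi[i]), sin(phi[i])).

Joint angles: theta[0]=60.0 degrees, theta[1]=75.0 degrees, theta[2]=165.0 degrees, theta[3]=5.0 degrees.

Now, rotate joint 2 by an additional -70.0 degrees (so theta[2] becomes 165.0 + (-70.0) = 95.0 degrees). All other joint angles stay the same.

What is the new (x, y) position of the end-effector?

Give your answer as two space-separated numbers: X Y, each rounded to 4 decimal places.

joint[0] = (0.0000, 0.0000)  (base)
link 0: phi[0] = 60 = 60 deg
  cos(60 deg) = 0.5000, sin(60 deg) = 0.8660
  joint[1] = (0.0000, 0.0000) + 9 * (0.5000, 0.8660) = (0.0000 + 4.5000, 0.0000 + 7.7942) = (4.5000, 7.7942)
link 1: phi[1] = 60 + 75 = 135 deg
  cos(135 deg) = -0.7071, sin(135 deg) = 0.7071
  joint[2] = (4.5000, 7.7942) + 8.4 * (-0.7071, 0.7071) = (4.5000 + -5.9397, 7.7942 + 5.9397) = (-1.4397, 13.7339)
link 2: phi[2] = 60 + 75 + 95 = 230 deg
  cos(230 deg) = -0.6428, sin(230 deg) = -0.7660
  joint[3] = (-1.4397, 13.7339) + 7.4 * (-0.6428, -0.7660) = (-1.4397 + -4.7566, 13.7339 + -5.6687) = (-6.1963, 8.0652)
link 3: phi[3] = 60 + 75 + 95 + 5 = 235 deg
  cos(235 deg) = -0.5736, sin(235 deg) = -0.8192
  joint[4] = (-6.1963, 8.0652) + 11.4 * (-0.5736, -0.8192) = (-6.1963 + -6.5388, 8.0652 + -9.3383) = (-12.7351, -1.2731)
End effector: (-12.7351, -1.2731)

Answer: -12.7351 -1.2731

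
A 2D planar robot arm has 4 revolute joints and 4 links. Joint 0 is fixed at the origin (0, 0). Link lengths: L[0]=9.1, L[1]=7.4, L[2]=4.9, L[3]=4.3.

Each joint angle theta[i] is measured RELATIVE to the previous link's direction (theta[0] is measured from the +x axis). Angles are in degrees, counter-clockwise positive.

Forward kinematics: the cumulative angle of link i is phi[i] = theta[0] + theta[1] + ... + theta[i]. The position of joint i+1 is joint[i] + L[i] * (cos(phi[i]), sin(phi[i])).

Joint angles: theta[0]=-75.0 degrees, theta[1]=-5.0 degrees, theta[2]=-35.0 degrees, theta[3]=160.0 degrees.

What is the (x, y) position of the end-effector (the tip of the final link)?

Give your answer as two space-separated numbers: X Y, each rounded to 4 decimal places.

Answer: 4.6100 -17.4779

Derivation:
joint[0] = (0.0000, 0.0000)  (base)
link 0: phi[0] = -75 = -75 deg
  cos(-75 deg) = 0.2588, sin(-75 deg) = -0.9659
  joint[1] = (0.0000, 0.0000) + 9.1 * (0.2588, -0.9659) = (0.0000 + 2.3553, 0.0000 + -8.7899) = (2.3553, -8.7899)
link 1: phi[1] = -75 + -5 = -80 deg
  cos(-80 deg) = 0.1736, sin(-80 deg) = -0.9848
  joint[2] = (2.3553, -8.7899) + 7.4 * (0.1736, -0.9848) = (2.3553 + 1.2850, -8.7899 + -7.2876) = (3.6402, -16.0775)
link 2: phi[2] = -75 + -5 + -35 = -115 deg
  cos(-115 deg) = -0.4226, sin(-115 deg) = -0.9063
  joint[3] = (3.6402, -16.0775) + 4.9 * (-0.4226, -0.9063) = (3.6402 + -2.0708, -16.0775 + -4.4409) = (1.5694, -20.5184)
link 3: phi[3] = -75 + -5 + -35 + 160 = 45 deg
  cos(45 deg) = 0.7071, sin(45 deg) = 0.7071
  joint[4] = (1.5694, -20.5184) + 4.3 * (0.7071, 0.7071) = (1.5694 + 3.0406, -20.5184 + 3.0406) = (4.6100, -17.4779)
End effector: (4.6100, -17.4779)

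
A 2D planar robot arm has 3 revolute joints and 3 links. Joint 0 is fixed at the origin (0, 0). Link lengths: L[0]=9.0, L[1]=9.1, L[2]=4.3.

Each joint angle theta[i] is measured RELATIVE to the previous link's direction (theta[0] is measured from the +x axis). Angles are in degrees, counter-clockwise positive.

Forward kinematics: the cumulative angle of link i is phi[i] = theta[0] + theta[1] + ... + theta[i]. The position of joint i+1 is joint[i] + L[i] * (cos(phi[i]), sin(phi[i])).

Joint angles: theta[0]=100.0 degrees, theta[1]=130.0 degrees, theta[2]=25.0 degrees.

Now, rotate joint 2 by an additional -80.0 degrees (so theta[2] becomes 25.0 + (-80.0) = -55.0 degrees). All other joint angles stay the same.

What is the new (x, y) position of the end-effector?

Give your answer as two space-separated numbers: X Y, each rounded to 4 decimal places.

Answer: -11.6958 2.2670

Derivation:
joint[0] = (0.0000, 0.0000)  (base)
link 0: phi[0] = 100 = 100 deg
  cos(100 deg) = -0.1736, sin(100 deg) = 0.9848
  joint[1] = (0.0000, 0.0000) + 9 * (-0.1736, 0.9848) = (0.0000 + -1.5628, 0.0000 + 8.8633) = (-1.5628, 8.8633)
link 1: phi[1] = 100 + 130 = 230 deg
  cos(230 deg) = -0.6428, sin(230 deg) = -0.7660
  joint[2] = (-1.5628, 8.8633) + 9.1 * (-0.6428, -0.7660) = (-1.5628 + -5.8494, 8.8633 + -6.9710) = (-7.4122, 1.8923)
link 2: phi[2] = 100 + 130 + -55 = 175 deg
  cos(175 deg) = -0.9962, sin(175 deg) = 0.0872
  joint[3] = (-7.4122, 1.8923) + 4.3 * (-0.9962, 0.0872) = (-7.4122 + -4.2836, 1.8923 + 0.3748) = (-11.6958, 2.2670)
End effector: (-11.6958, 2.2670)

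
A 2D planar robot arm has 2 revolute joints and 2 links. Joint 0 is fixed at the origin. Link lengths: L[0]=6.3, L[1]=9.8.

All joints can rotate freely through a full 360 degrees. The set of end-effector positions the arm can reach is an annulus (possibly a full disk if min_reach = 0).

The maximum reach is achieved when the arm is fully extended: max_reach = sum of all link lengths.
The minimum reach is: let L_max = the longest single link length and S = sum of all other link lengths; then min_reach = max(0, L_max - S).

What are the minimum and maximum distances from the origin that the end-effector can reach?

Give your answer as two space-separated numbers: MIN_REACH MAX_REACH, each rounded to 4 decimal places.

Link lengths: [6.3, 9.8]
max_reach = 6.3 + 9.8 = 16.1
L_max = max([6.3, 9.8]) = 9.8
S (sum of others) = 16.1 - 9.8 = 6.3
min_reach = max(0, 9.8 - 6.3) = max(0, 3.5) = 3.5

Answer: 3.5000 16.1000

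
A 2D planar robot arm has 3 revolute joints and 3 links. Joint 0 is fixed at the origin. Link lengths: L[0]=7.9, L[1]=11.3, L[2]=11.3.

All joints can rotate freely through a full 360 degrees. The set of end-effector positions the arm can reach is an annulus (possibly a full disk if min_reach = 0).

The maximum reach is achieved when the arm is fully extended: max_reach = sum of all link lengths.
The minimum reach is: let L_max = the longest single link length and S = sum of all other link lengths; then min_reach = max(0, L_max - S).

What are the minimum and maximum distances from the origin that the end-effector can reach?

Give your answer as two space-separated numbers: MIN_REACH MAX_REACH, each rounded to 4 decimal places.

Link lengths: [7.9, 11.3, 11.3]
max_reach = 7.9 + 11.3 + 11.3 = 30.5
L_max = max([7.9, 11.3, 11.3]) = 11.3
S (sum of others) = 30.5 - 11.3 = 19.2
min_reach = max(0, 11.3 - 19.2) = max(0, -7.9) = 0

Answer: 0.0000 30.5000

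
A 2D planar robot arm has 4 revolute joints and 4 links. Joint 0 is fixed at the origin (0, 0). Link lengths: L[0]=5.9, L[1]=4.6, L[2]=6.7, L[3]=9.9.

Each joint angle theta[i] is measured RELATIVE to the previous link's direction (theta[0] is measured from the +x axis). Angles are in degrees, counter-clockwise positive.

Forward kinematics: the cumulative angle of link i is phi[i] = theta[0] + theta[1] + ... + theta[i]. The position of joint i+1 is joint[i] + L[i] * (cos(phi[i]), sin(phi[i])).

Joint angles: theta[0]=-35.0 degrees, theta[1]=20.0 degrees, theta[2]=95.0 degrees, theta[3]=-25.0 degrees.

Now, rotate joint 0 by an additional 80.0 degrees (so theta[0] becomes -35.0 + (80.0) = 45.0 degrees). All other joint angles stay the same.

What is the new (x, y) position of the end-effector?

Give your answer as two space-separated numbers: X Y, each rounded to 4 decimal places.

joint[0] = (0.0000, 0.0000)  (base)
link 0: phi[0] = 45 = 45 deg
  cos(45 deg) = 0.7071, sin(45 deg) = 0.7071
  joint[1] = (0.0000, 0.0000) + 5.9 * (0.7071, 0.7071) = (0.0000 + 4.1719, 0.0000 + 4.1719) = (4.1719, 4.1719)
link 1: phi[1] = 45 + 20 = 65 deg
  cos(65 deg) = 0.4226, sin(65 deg) = 0.9063
  joint[2] = (4.1719, 4.1719) + 4.6 * (0.4226, 0.9063) = (4.1719 + 1.9440, 4.1719 + 4.1690) = (6.1160, 8.3409)
link 2: phi[2] = 45 + 20 + 95 = 160 deg
  cos(160 deg) = -0.9397, sin(160 deg) = 0.3420
  joint[3] = (6.1160, 8.3409) + 6.7 * (-0.9397, 0.3420) = (6.1160 + -6.2959, 8.3409 + 2.2915) = (-0.1800, 10.6325)
link 3: phi[3] = 45 + 20 + 95 + -25 = 135 deg
  cos(135 deg) = -0.7071, sin(135 deg) = 0.7071
  joint[4] = (-0.1800, 10.6325) + 9.9 * (-0.7071, 0.7071) = (-0.1800 + -7.0004, 10.6325 + 7.0004) = (-7.1803, 17.6328)
End effector: (-7.1803, 17.6328)

Answer: -7.1803 17.6328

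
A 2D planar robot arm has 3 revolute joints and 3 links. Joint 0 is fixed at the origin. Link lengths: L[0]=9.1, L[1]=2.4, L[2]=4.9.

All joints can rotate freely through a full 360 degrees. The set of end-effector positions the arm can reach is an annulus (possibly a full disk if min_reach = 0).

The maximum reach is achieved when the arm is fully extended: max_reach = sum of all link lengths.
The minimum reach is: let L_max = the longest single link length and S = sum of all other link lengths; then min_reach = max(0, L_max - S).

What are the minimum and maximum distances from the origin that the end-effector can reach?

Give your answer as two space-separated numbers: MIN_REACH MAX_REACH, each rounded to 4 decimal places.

Answer: 1.8000 16.4000

Derivation:
Link lengths: [9.1, 2.4, 4.9]
max_reach = 9.1 + 2.4 + 4.9 = 16.4
L_max = max([9.1, 2.4, 4.9]) = 9.1
S (sum of others) = 16.4 - 9.1 = 7.3
min_reach = max(0, 9.1 - 7.3) = max(0, 1.8) = 1.8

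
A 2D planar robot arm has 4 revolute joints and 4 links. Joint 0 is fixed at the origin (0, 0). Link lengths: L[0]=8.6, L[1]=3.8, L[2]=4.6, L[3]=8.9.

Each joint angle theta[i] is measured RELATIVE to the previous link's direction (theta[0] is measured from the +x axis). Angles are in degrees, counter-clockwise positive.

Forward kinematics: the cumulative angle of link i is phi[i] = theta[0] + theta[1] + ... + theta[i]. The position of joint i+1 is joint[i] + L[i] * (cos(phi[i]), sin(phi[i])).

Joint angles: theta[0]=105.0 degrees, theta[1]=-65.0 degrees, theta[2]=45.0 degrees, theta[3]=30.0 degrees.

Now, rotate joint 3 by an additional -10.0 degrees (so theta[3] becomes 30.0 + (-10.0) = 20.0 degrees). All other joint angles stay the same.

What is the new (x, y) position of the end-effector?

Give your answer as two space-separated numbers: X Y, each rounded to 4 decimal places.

joint[0] = (0.0000, 0.0000)  (base)
link 0: phi[0] = 105 = 105 deg
  cos(105 deg) = -0.2588, sin(105 deg) = 0.9659
  joint[1] = (0.0000, 0.0000) + 8.6 * (-0.2588, 0.9659) = (0.0000 + -2.2258, 0.0000 + 8.3070) = (-2.2258, 8.3070)
link 1: phi[1] = 105 + -65 = 40 deg
  cos(40 deg) = 0.7660, sin(40 deg) = 0.6428
  joint[2] = (-2.2258, 8.3070) + 3.8 * (0.7660, 0.6428) = (-2.2258 + 2.9110, 8.3070 + 2.4426) = (0.6851, 10.7496)
link 2: phi[2] = 105 + -65 + 45 = 85 deg
  cos(85 deg) = 0.0872, sin(85 deg) = 0.9962
  joint[3] = (0.6851, 10.7496) + 4.6 * (0.0872, 0.9962) = (0.6851 + 0.4009, 10.7496 + 4.5825) = (1.0860, 15.3321)
link 3: phi[3] = 105 + -65 + 45 + 20 = 105 deg
  cos(105 deg) = -0.2588, sin(105 deg) = 0.9659
  joint[4] = (1.0860, 15.3321) + 8.9 * (-0.2588, 0.9659) = (1.0860 + -2.3035, 15.3321 + 8.5967) = (-1.2174, 23.9288)
End effector: (-1.2174, 23.9288)

Answer: -1.2174 23.9288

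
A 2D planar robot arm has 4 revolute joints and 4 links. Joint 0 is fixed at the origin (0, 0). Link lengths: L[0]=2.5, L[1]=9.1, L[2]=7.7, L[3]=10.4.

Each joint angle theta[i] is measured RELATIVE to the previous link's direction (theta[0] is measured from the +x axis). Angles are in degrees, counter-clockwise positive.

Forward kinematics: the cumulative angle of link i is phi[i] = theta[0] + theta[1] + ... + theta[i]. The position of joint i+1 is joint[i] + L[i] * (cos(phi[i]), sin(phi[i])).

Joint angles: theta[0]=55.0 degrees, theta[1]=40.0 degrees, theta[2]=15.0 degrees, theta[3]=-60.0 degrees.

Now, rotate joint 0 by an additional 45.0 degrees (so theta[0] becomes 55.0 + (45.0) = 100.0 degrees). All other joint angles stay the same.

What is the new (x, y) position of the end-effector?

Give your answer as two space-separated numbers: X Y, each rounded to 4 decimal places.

Answer: -15.2901 21.9260

Derivation:
joint[0] = (0.0000, 0.0000)  (base)
link 0: phi[0] = 100 = 100 deg
  cos(100 deg) = -0.1736, sin(100 deg) = 0.9848
  joint[1] = (0.0000, 0.0000) + 2.5 * (-0.1736, 0.9848) = (0.0000 + -0.4341, 0.0000 + 2.4620) = (-0.4341, 2.4620)
link 1: phi[1] = 100 + 40 = 140 deg
  cos(140 deg) = -0.7660, sin(140 deg) = 0.6428
  joint[2] = (-0.4341, 2.4620) + 9.1 * (-0.7660, 0.6428) = (-0.4341 + -6.9710, 2.4620 + 5.8494) = (-7.4051, 8.3114)
link 2: phi[2] = 100 + 40 + 15 = 155 deg
  cos(155 deg) = -0.9063, sin(155 deg) = 0.4226
  joint[3] = (-7.4051, 8.3114) + 7.7 * (-0.9063, 0.4226) = (-7.4051 + -6.9786, 8.3114 + 3.2542) = (-14.3837, 11.5655)
link 3: phi[3] = 100 + 40 + 15 + -60 = 95 deg
  cos(95 deg) = -0.0872, sin(95 deg) = 0.9962
  joint[4] = (-14.3837, 11.5655) + 10.4 * (-0.0872, 0.9962) = (-14.3837 + -0.9064, 11.5655 + 10.3604) = (-15.2901, 21.9260)
End effector: (-15.2901, 21.9260)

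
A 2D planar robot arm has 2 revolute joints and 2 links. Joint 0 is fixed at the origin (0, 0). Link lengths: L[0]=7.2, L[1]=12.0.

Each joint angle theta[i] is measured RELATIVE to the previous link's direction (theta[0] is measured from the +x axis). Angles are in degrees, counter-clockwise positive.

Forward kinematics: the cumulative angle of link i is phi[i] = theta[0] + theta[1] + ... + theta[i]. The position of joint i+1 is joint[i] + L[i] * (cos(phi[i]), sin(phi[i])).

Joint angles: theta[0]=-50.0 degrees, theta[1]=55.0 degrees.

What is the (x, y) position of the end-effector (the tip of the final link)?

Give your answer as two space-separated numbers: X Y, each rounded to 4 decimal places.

Answer: 16.5824 -4.4697

Derivation:
joint[0] = (0.0000, 0.0000)  (base)
link 0: phi[0] = -50 = -50 deg
  cos(-50 deg) = 0.6428, sin(-50 deg) = -0.7660
  joint[1] = (0.0000, 0.0000) + 7.2 * (0.6428, -0.7660) = (0.0000 + 4.6281, 0.0000 + -5.5155) = (4.6281, -5.5155)
link 1: phi[1] = -50 + 55 = 5 deg
  cos(5 deg) = 0.9962, sin(5 deg) = 0.0872
  joint[2] = (4.6281, -5.5155) + 12 * (0.9962, 0.0872) = (4.6281 + 11.9543, -5.5155 + 1.0459) = (16.5824, -4.4697)
End effector: (16.5824, -4.4697)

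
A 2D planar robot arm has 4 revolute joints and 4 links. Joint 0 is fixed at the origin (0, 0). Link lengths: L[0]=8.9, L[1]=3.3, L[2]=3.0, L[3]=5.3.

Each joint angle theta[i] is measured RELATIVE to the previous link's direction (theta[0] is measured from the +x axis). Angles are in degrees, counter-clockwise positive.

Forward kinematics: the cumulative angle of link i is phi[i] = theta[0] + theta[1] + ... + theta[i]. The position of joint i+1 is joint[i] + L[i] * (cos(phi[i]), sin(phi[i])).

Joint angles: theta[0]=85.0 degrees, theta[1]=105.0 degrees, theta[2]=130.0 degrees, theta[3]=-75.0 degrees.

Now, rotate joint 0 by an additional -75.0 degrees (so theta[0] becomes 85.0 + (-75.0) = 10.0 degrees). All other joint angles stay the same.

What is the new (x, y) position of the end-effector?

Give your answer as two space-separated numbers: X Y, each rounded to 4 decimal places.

Answer: 0.8828 2.7377

Derivation:
joint[0] = (0.0000, 0.0000)  (base)
link 0: phi[0] = 10 = 10 deg
  cos(10 deg) = 0.9848, sin(10 deg) = 0.1736
  joint[1] = (0.0000, 0.0000) + 8.9 * (0.9848, 0.1736) = (0.0000 + 8.7648, 0.0000 + 1.5455) = (8.7648, 1.5455)
link 1: phi[1] = 10 + 105 = 115 deg
  cos(115 deg) = -0.4226, sin(115 deg) = 0.9063
  joint[2] = (8.7648, 1.5455) + 3.3 * (-0.4226, 0.9063) = (8.7648 + -1.3946, 1.5455 + 2.9908) = (7.3701, 4.5363)
link 2: phi[2] = 10 + 105 + 130 = 245 deg
  cos(245 deg) = -0.4226, sin(245 deg) = -0.9063
  joint[3] = (7.3701, 4.5363) + 3 * (-0.4226, -0.9063) = (7.3701 + -1.2679, 4.5363 + -2.7189) = (6.1023, 1.8174)
link 3: phi[3] = 10 + 105 + 130 + -75 = 170 deg
  cos(170 deg) = -0.9848, sin(170 deg) = 0.1736
  joint[4] = (6.1023, 1.8174) + 5.3 * (-0.9848, 0.1736) = (6.1023 + -5.2195, 1.8174 + 0.9203) = (0.8828, 2.7377)
End effector: (0.8828, 2.7377)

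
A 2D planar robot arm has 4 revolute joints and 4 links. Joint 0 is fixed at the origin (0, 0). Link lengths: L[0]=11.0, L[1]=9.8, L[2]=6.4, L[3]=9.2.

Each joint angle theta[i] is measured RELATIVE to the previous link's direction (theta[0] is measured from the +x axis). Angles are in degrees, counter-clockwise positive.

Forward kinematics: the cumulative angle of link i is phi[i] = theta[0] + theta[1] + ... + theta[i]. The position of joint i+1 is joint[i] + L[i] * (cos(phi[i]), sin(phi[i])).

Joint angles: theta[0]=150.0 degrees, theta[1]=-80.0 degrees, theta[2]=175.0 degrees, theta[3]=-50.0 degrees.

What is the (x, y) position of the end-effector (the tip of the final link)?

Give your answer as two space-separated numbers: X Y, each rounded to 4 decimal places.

Answer: -17.7658 6.5275

Derivation:
joint[0] = (0.0000, 0.0000)  (base)
link 0: phi[0] = 150 = 150 deg
  cos(150 deg) = -0.8660, sin(150 deg) = 0.5000
  joint[1] = (0.0000, 0.0000) + 11 * (-0.8660, 0.5000) = (0.0000 + -9.5263, 0.0000 + 5.5000) = (-9.5263, 5.5000)
link 1: phi[1] = 150 + -80 = 70 deg
  cos(70 deg) = 0.3420, sin(70 deg) = 0.9397
  joint[2] = (-9.5263, 5.5000) + 9.8 * (0.3420, 0.9397) = (-9.5263 + 3.3518, 5.5000 + 9.2090) = (-6.1745, 14.7090)
link 2: phi[2] = 150 + -80 + 175 = 245 deg
  cos(245 deg) = -0.4226, sin(245 deg) = -0.9063
  joint[3] = (-6.1745, 14.7090) + 6.4 * (-0.4226, -0.9063) = (-6.1745 + -2.7048, 14.7090 + -5.8004) = (-8.8792, 8.9086)
link 3: phi[3] = 150 + -80 + 175 + -50 = 195 deg
  cos(195 deg) = -0.9659, sin(195 deg) = -0.2588
  joint[4] = (-8.8792, 8.9086) + 9.2 * (-0.9659, -0.2588) = (-8.8792 + -8.8865, 8.9086 + -2.3811) = (-17.7658, 6.5275)
End effector: (-17.7658, 6.5275)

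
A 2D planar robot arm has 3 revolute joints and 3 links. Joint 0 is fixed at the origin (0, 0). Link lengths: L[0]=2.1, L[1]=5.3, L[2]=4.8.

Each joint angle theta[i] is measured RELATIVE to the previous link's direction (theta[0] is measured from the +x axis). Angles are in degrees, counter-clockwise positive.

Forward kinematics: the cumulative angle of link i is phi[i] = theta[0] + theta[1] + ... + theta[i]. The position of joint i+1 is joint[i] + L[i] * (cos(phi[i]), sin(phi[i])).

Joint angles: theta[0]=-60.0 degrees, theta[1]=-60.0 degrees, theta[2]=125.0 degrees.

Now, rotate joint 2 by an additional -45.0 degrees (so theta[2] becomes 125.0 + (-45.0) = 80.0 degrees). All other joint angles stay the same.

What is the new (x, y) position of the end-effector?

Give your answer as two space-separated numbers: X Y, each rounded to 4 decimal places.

joint[0] = (0.0000, 0.0000)  (base)
link 0: phi[0] = -60 = -60 deg
  cos(-60 deg) = 0.5000, sin(-60 deg) = -0.8660
  joint[1] = (0.0000, 0.0000) + 2.1 * (0.5000, -0.8660) = (0.0000 + 1.0500, 0.0000 + -1.8187) = (1.0500, -1.8187)
link 1: phi[1] = -60 + -60 = -120 deg
  cos(-120 deg) = -0.5000, sin(-120 deg) = -0.8660
  joint[2] = (1.0500, -1.8187) + 5.3 * (-0.5000, -0.8660) = (1.0500 + -2.6500, -1.8187 + -4.5899) = (-1.6000, -6.4086)
link 2: phi[2] = -60 + -60 + 80 = -40 deg
  cos(-40 deg) = 0.7660, sin(-40 deg) = -0.6428
  joint[3] = (-1.6000, -6.4086) + 4.8 * (0.7660, -0.6428) = (-1.6000 + 3.6770, -6.4086 + -3.0854) = (2.0770, -9.4940)
End effector: (2.0770, -9.4940)

Answer: 2.0770 -9.4940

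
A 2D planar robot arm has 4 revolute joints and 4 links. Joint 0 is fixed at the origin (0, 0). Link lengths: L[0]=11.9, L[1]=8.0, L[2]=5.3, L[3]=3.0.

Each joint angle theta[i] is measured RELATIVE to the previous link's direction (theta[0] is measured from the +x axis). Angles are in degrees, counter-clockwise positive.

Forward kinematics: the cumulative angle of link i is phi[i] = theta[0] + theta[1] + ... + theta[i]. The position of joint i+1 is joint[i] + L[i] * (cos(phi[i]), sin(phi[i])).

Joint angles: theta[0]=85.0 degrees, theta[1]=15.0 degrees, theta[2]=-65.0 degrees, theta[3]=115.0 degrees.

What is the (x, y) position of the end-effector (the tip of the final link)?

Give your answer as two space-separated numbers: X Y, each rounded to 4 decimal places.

Answer: 1.3914 24.2731

Derivation:
joint[0] = (0.0000, 0.0000)  (base)
link 0: phi[0] = 85 = 85 deg
  cos(85 deg) = 0.0872, sin(85 deg) = 0.9962
  joint[1] = (0.0000, 0.0000) + 11.9 * (0.0872, 0.9962) = (0.0000 + 1.0372, 0.0000 + 11.8547) = (1.0372, 11.8547)
link 1: phi[1] = 85 + 15 = 100 deg
  cos(100 deg) = -0.1736, sin(100 deg) = 0.9848
  joint[2] = (1.0372, 11.8547) + 8 * (-0.1736, 0.9848) = (1.0372 + -1.3892, 11.8547 + 7.8785) = (-0.3520, 19.7332)
link 2: phi[2] = 85 + 15 + -65 = 35 deg
  cos(35 deg) = 0.8192, sin(35 deg) = 0.5736
  joint[3] = (-0.3520, 19.7332) + 5.3 * (0.8192, 0.5736) = (-0.3520 + 4.3415, 19.7332 + 3.0400) = (3.9895, 22.7731)
link 3: phi[3] = 85 + 15 + -65 + 115 = 150 deg
  cos(150 deg) = -0.8660, sin(150 deg) = 0.5000
  joint[4] = (3.9895, 22.7731) + 3 * (-0.8660, 0.5000) = (3.9895 + -2.5981, 22.7731 + 1.5000) = (1.3914, 24.2731)
End effector: (1.3914, 24.2731)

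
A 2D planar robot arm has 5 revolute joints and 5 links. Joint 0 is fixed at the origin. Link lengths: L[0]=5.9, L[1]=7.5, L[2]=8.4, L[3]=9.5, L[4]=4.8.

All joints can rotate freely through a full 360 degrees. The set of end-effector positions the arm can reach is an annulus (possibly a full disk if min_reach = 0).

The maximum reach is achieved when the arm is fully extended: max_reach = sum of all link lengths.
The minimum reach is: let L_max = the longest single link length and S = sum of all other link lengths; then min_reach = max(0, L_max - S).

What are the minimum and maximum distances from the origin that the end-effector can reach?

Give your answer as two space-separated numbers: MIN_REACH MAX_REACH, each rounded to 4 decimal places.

Link lengths: [5.9, 7.5, 8.4, 9.5, 4.8]
max_reach = 5.9 + 7.5 + 8.4 + 9.5 + 4.8 = 36.1
L_max = max([5.9, 7.5, 8.4, 9.5, 4.8]) = 9.5
S (sum of others) = 36.1 - 9.5 = 26.6
min_reach = max(0, 9.5 - 26.6) = max(0, -17.1) = 0

Answer: 0.0000 36.1000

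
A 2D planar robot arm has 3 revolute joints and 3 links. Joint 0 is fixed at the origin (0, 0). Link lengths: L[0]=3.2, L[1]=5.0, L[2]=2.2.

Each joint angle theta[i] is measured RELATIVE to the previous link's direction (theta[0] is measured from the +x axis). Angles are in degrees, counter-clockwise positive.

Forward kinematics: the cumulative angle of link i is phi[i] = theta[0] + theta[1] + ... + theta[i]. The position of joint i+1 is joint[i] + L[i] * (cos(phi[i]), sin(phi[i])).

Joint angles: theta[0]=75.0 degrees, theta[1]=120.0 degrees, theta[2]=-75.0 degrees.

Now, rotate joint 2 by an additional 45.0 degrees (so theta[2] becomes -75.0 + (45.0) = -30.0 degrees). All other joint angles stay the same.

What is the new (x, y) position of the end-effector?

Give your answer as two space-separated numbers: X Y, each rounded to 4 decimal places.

Answer: -6.1264 2.3663

Derivation:
joint[0] = (0.0000, 0.0000)  (base)
link 0: phi[0] = 75 = 75 deg
  cos(75 deg) = 0.2588, sin(75 deg) = 0.9659
  joint[1] = (0.0000, 0.0000) + 3.2 * (0.2588, 0.9659) = (0.0000 + 0.8282, 0.0000 + 3.0910) = (0.8282, 3.0910)
link 1: phi[1] = 75 + 120 = 195 deg
  cos(195 deg) = -0.9659, sin(195 deg) = -0.2588
  joint[2] = (0.8282, 3.0910) + 5 * (-0.9659, -0.2588) = (0.8282 + -4.8296, 3.0910 + -1.2941) = (-4.0014, 1.7969)
link 2: phi[2] = 75 + 120 + -30 = 165 deg
  cos(165 deg) = -0.9659, sin(165 deg) = 0.2588
  joint[3] = (-4.0014, 1.7969) + 2.2 * (-0.9659, 0.2588) = (-4.0014 + -2.1250, 1.7969 + 0.5694) = (-6.1264, 2.3663)
End effector: (-6.1264, 2.3663)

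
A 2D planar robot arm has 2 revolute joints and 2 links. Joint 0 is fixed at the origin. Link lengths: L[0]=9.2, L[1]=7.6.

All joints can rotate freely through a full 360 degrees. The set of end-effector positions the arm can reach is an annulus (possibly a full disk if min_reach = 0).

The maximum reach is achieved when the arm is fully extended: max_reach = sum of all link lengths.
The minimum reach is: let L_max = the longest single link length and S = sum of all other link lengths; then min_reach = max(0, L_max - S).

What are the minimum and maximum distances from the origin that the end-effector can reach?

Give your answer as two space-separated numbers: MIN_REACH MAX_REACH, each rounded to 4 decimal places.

Answer: 1.6000 16.8000

Derivation:
Link lengths: [9.2, 7.6]
max_reach = 9.2 + 7.6 = 16.8
L_max = max([9.2, 7.6]) = 9.2
S (sum of others) = 16.8 - 9.2 = 7.6
min_reach = max(0, 9.2 - 7.6) = max(0, 1.6) = 1.6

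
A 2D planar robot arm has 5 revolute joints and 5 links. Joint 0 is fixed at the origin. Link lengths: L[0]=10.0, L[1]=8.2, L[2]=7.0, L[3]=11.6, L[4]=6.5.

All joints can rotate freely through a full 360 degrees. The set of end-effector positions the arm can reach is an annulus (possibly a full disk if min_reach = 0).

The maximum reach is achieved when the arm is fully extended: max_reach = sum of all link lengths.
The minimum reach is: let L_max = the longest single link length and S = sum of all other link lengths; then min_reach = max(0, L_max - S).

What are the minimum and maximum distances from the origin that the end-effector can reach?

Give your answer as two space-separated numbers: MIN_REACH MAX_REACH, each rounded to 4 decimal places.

Answer: 0.0000 43.3000

Derivation:
Link lengths: [10.0, 8.2, 7.0, 11.6, 6.5]
max_reach = 10 + 8.2 + 7 + 11.6 + 6.5 = 43.3
L_max = max([10.0, 8.2, 7.0, 11.6, 6.5]) = 11.6
S (sum of others) = 43.3 - 11.6 = 31.7
min_reach = max(0, 11.6 - 31.7) = max(0, -20.1) = 0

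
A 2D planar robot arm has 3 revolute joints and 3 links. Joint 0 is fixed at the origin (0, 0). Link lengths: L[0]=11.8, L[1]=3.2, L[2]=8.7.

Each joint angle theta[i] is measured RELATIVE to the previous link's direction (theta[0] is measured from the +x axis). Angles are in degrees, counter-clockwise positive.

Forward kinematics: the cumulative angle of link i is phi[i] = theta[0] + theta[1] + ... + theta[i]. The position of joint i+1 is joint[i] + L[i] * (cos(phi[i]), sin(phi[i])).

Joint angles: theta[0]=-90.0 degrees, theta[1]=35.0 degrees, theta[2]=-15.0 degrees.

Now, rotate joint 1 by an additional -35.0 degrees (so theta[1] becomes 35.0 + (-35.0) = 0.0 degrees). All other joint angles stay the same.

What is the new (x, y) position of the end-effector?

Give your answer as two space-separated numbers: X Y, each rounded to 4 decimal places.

joint[0] = (0.0000, 0.0000)  (base)
link 0: phi[0] = -90 = -90 deg
  cos(-90 deg) = 0.0000, sin(-90 deg) = -1.0000
  joint[1] = (0.0000, 0.0000) + 11.8 * (0.0000, -1.0000) = (0.0000 + 0.0000, 0.0000 + -11.8000) = (0.0000, -11.8000)
link 1: phi[1] = -90 + 0 = -90 deg
  cos(-90 deg) = 0.0000, sin(-90 deg) = -1.0000
  joint[2] = (0.0000, -11.8000) + 3.2 * (0.0000, -1.0000) = (0.0000 + 0.0000, -11.8000 + -3.2000) = (0.0000, -15.0000)
link 2: phi[2] = -90 + 0 + -15 = -105 deg
  cos(-105 deg) = -0.2588, sin(-105 deg) = -0.9659
  joint[3] = (0.0000, -15.0000) + 8.7 * (-0.2588, -0.9659) = (0.0000 + -2.2517, -15.0000 + -8.4036) = (-2.2517, -23.4036)
End effector: (-2.2517, -23.4036)

Answer: -2.2517 -23.4036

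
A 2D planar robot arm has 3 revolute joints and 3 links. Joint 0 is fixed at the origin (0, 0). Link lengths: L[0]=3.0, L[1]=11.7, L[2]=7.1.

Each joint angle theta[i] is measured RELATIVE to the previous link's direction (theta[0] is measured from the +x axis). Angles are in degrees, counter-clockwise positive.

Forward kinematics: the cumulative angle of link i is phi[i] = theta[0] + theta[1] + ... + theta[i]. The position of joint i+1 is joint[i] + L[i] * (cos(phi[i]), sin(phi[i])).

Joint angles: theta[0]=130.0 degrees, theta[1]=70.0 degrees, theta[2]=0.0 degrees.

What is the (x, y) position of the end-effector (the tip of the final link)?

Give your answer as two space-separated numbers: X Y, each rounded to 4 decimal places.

joint[0] = (0.0000, 0.0000)  (base)
link 0: phi[0] = 130 = 130 deg
  cos(130 deg) = -0.6428, sin(130 deg) = 0.7660
  joint[1] = (0.0000, 0.0000) + 3 * (-0.6428, 0.7660) = (0.0000 + -1.9284, 0.0000 + 2.2981) = (-1.9284, 2.2981)
link 1: phi[1] = 130 + 70 = 200 deg
  cos(200 deg) = -0.9397, sin(200 deg) = -0.3420
  joint[2] = (-1.9284, 2.2981) + 11.7 * (-0.9397, -0.3420) = (-1.9284 + -10.9944, 2.2981 + -4.0016) = (-12.9228, -1.7035)
link 2: phi[2] = 130 + 70 + 0 = 200 deg
  cos(200 deg) = -0.9397, sin(200 deg) = -0.3420
  joint[3] = (-12.9228, -1.7035) + 7.1 * (-0.9397, -0.3420) = (-12.9228 + -6.6718, -1.7035 + -2.4283) = (-19.5946, -4.1318)
End effector: (-19.5946, -4.1318)

Answer: -19.5946 -4.1318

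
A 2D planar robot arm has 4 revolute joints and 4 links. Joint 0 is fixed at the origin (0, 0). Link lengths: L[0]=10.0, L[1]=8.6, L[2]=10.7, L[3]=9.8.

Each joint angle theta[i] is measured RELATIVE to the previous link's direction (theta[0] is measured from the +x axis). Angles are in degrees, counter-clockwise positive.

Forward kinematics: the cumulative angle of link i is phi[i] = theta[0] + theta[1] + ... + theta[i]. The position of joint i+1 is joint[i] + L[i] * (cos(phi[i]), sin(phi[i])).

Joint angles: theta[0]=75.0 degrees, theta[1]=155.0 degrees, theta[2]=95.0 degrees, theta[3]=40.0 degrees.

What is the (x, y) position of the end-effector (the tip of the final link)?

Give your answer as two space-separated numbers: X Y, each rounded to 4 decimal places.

joint[0] = (0.0000, 0.0000)  (base)
link 0: phi[0] = 75 = 75 deg
  cos(75 deg) = 0.2588, sin(75 deg) = 0.9659
  joint[1] = (0.0000, 0.0000) + 10 * (0.2588, 0.9659) = (0.0000 + 2.5882, 0.0000 + 9.6593) = (2.5882, 9.6593)
link 1: phi[1] = 75 + 155 = 230 deg
  cos(230 deg) = -0.6428, sin(230 deg) = -0.7660
  joint[2] = (2.5882, 9.6593) + 8.6 * (-0.6428, -0.7660) = (2.5882 + -5.5280, 9.6593 + -6.5880) = (-2.9398, 3.0713)
link 2: phi[2] = 75 + 155 + 95 = 325 deg
  cos(325 deg) = 0.8192, sin(325 deg) = -0.5736
  joint[3] = (-2.9398, 3.0713) + 10.7 * (0.8192, -0.5736) = (-2.9398 + 8.7649, 3.0713 + -6.1373) = (5.8251, -3.0660)
link 3: phi[3] = 75 + 155 + 95 + 40 = 365 deg
  cos(365 deg) = 0.9962, sin(365 deg) = 0.0872
  joint[4] = (5.8251, -3.0660) + 9.8 * (0.9962, 0.0872) = (5.8251 + 9.7627, -3.0660 + 0.8541) = (15.5879, -2.2119)
End effector: (15.5879, -2.2119)

Answer: 15.5879 -2.2119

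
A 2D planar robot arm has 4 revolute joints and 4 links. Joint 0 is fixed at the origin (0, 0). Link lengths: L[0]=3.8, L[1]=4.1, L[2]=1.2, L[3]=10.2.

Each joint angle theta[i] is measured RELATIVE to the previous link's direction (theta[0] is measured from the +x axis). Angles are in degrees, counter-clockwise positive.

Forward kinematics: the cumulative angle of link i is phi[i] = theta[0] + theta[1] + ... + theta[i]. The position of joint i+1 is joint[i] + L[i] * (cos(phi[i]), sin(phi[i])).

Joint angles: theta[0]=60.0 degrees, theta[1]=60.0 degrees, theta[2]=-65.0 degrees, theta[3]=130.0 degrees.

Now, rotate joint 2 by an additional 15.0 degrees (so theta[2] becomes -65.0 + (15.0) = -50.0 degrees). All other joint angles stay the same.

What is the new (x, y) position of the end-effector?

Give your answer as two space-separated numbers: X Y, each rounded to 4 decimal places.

joint[0] = (0.0000, 0.0000)  (base)
link 0: phi[0] = 60 = 60 deg
  cos(60 deg) = 0.5000, sin(60 deg) = 0.8660
  joint[1] = (0.0000, 0.0000) + 3.8 * (0.5000, 0.8660) = (0.0000 + 1.9000, 0.0000 + 3.2909) = (1.9000, 3.2909)
link 1: phi[1] = 60 + 60 = 120 deg
  cos(120 deg) = -0.5000, sin(120 deg) = 0.8660
  joint[2] = (1.9000, 3.2909) + 4.1 * (-0.5000, 0.8660) = (1.9000 + -2.0500, 3.2909 + 3.5507) = (-0.1500, 6.8416)
link 2: phi[2] = 60 + 60 + -50 = 70 deg
  cos(70 deg) = 0.3420, sin(70 deg) = 0.9397
  joint[3] = (-0.1500, 6.8416) + 1.2 * (0.3420, 0.9397) = (-0.1500 + 0.4104, 6.8416 + 1.1276) = (0.2604, 7.9692)
link 3: phi[3] = 60 + 60 + -50 + 130 = 200 deg
  cos(200 deg) = -0.9397, sin(200 deg) = -0.3420
  joint[4] = (0.2604, 7.9692) + 10.2 * (-0.9397, -0.3420) = (0.2604 + -9.5849, 7.9692 + -3.4886) = (-9.3244, 4.4806)
End effector: (-9.3244, 4.4806)

Answer: -9.3244 4.4806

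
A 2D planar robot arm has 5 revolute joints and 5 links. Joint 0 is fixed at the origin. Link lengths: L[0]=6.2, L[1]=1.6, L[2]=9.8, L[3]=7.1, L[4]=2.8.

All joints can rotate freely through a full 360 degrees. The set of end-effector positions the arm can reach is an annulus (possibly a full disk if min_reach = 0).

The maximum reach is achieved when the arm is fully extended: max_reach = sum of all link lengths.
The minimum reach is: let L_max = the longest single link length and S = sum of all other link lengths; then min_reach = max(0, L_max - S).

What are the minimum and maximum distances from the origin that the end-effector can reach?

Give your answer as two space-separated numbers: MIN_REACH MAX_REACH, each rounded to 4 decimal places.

Answer: 0.0000 27.5000

Derivation:
Link lengths: [6.2, 1.6, 9.8, 7.1, 2.8]
max_reach = 6.2 + 1.6 + 9.8 + 7.1 + 2.8 = 27.5
L_max = max([6.2, 1.6, 9.8, 7.1, 2.8]) = 9.8
S (sum of others) = 27.5 - 9.8 = 17.7
min_reach = max(0, 9.8 - 17.7) = max(0, -7.9) = 0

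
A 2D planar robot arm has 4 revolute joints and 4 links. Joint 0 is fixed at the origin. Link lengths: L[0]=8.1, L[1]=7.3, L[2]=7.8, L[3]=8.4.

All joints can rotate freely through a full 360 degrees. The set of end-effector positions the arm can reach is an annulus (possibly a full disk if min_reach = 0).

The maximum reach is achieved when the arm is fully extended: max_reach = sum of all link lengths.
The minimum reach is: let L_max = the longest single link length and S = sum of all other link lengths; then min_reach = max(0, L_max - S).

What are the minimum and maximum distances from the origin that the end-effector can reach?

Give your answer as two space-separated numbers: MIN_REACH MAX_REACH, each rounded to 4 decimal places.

Link lengths: [8.1, 7.3, 7.8, 8.4]
max_reach = 8.1 + 7.3 + 7.8 + 8.4 = 31.6
L_max = max([8.1, 7.3, 7.8, 8.4]) = 8.4
S (sum of others) = 31.6 - 8.4 = 23.2
min_reach = max(0, 8.4 - 23.2) = max(0, -14.8) = 0

Answer: 0.0000 31.6000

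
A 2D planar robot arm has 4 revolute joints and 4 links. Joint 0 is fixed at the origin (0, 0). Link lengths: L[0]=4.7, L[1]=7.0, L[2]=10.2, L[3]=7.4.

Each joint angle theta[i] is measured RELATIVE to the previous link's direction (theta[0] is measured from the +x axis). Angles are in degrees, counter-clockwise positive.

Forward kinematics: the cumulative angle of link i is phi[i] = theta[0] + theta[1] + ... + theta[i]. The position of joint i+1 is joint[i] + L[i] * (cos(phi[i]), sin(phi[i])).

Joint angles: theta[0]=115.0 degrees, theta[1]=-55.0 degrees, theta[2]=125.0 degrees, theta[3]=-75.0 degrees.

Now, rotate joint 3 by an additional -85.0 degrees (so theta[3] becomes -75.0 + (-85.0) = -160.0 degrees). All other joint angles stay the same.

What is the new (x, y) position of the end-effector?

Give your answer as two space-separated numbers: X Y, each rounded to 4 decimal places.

joint[0] = (0.0000, 0.0000)  (base)
link 0: phi[0] = 115 = 115 deg
  cos(115 deg) = -0.4226, sin(115 deg) = 0.9063
  joint[1] = (0.0000, 0.0000) + 4.7 * (-0.4226, 0.9063) = (0.0000 + -1.9863, 0.0000 + 4.2596) = (-1.9863, 4.2596)
link 1: phi[1] = 115 + -55 = 60 deg
  cos(60 deg) = 0.5000, sin(60 deg) = 0.8660
  joint[2] = (-1.9863, 4.2596) + 7 * (0.5000, 0.8660) = (-1.9863 + 3.5000, 4.2596 + 6.0622) = (1.5137, 10.3218)
link 2: phi[2] = 115 + -55 + 125 = 185 deg
  cos(185 deg) = -0.9962, sin(185 deg) = -0.0872
  joint[3] = (1.5137, 10.3218) + 10.2 * (-0.9962, -0.0872) = (1.5137 + -10.1612, 10.3218 + -0.8890) = (-8.6475, 9.4328)
link 3: phi[3] = 115 + -55 + 125 + -160 = 25 deg
  cos(25 deg) = 0.9063, sin(25 deg) = 0.4226
  joint[4] = (-8.6475, 9.4328) + 7.4 * (0.9063, 0.4226) = (-8.6475 + 6.7067, 9.4328 + 3.1274) = (-1.9408, 12.5602)
End effector: (-1.9408, 12.5602)

Answer: -1.9408 12.5602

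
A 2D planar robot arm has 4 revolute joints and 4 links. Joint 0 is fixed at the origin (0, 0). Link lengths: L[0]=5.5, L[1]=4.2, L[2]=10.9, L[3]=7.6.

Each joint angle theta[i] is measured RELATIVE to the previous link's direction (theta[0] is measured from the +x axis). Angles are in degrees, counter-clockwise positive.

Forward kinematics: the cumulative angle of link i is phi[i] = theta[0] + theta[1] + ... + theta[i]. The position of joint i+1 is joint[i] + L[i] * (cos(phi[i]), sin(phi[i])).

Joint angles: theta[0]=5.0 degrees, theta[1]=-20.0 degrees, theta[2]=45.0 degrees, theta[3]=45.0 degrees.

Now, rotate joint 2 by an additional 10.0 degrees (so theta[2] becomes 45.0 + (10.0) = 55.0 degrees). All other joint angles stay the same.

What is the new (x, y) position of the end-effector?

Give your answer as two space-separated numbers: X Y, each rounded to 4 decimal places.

joint[0] = (0.0000, 0.0000)  (base)
link 0: phi[0] = 5 = 5 deg
  cos(5 deg) = 0.9962, sin(5 deg) = 0.0872
  joint[1] = (0.0000, 0.0000) + 5.5 * (0.9962, 0.0872) = (0.0000 + 5.4791, 0.0000 + 0.4794) = (5.4791, 0.4794)
link 1: phi[1] = 5 + -20 = -15 deg
  cos(-15 deg) = 0.9659, sin(-15 deg) = -0.2588
  joint[2] = (5.4791, 0.4794) + 4.2 * (0.9659, -0.2588) = (5.4791 + 4.0569, 0.4794 + -1.0870) = (9.5360, -0.6077)
link 2: phi[2] = 5 + -20 + 55 = 40 deg
  cos(40 deg) = 0.7660, sin(40 deg) = 0.6428
  joint[3] = (9.5360, -0.6077) + 10.9 * (0.7660, 0.6428) = (9.5360 + 8.3499, -0.6077 + 7.0064) = (17.8858, 6.3987)
link 3: phi[3] = 5 + -20 + 55 + 45 = 85 deg
  cos(85 deg) = 0.0872, sin(85 deg) = 0.9962
  joint[4] = (17.8858, 6.3987) + 7.6 * (0.0872, 0.9962) = (17.8858 + 0.6624, 6.3987 + 7.5711) = (18.5482, 13.9698)
End effector: (18.5482, 13.9698)

Answer: 18.5482 13.9698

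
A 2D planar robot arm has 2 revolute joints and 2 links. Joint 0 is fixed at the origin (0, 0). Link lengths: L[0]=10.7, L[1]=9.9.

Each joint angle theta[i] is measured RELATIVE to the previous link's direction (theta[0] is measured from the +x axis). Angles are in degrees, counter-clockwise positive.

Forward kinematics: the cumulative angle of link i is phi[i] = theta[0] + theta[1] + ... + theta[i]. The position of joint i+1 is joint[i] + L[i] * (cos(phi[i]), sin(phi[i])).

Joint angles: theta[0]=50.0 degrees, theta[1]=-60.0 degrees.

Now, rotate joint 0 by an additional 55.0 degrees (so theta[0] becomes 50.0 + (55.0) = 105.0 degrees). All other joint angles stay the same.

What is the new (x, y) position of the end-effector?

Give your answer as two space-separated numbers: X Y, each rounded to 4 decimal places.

Answer: 4.2310 17.3358

Derivation:
joint[0] = (0.0000, 0.0000)  (base)
link 0: phi[0] = 105 = 105 deg
  cos(105 deg) = -0.2588, sin(105 deg) = 0.9659
  joint[1] = (0.0000, 0.0000) + 10.7 * (-0.2588, 0.9659) = (0.0000 + -2.7694, 0.0000 + 10.3354) = (-2.7694, 10.3354)
link 1: phi[1] = 105 + -60 = 45 deg
  cos(45 deg) = 0.7071, sin(45 deg) = 0.7071
  joint[2] = (-2.7694, 10.3354) + 9.9 * (0.7071, 0.7071) = (-2.7694 + 7.0004, 10.3354 + 7.0004) = (4.2310, 17.3358)
End effector: (4.2310, 17.3358)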